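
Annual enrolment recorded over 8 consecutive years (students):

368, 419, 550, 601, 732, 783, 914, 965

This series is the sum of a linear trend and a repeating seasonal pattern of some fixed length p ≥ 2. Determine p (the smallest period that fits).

First differences y_{t+1} − y_t: 51, 131, 51, 131, 51, 131, …
The difference pattern repeats every 2 terms and not for any smaller step, so p = 2.

2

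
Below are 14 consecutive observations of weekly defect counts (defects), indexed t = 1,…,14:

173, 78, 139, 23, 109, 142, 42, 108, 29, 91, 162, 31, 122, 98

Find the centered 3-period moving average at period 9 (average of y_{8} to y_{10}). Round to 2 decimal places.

76.00

Sum of periods 8–10: 108 + 29 + 91 = 228
Divide by 3: 228 / 3 = 76.00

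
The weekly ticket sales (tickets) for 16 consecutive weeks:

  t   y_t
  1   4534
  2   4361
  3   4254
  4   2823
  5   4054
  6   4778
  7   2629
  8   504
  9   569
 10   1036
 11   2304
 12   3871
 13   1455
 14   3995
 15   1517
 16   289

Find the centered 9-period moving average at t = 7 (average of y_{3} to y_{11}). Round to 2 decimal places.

Sum of periods 3–11: 4254 + 2823 + 4054 + 4778 + 2629 + 504 + 569 + 1036 + 2304 = 22951
Divide by 9: 22951 / 9 = 2550.11

2550.11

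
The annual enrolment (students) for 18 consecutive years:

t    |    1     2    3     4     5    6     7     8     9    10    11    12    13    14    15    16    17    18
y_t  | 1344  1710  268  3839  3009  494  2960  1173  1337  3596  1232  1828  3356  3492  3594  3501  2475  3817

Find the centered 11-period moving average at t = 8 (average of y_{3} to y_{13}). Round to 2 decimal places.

2099.27

Sum of periods 3–13: 268 + 3839 + 3009 + 494 + 2960 + 1173 + 1337 + 3596 + 1232 + 1828 + 3356 = 23092
Divide by 11: 23092 / 11 = 2099.27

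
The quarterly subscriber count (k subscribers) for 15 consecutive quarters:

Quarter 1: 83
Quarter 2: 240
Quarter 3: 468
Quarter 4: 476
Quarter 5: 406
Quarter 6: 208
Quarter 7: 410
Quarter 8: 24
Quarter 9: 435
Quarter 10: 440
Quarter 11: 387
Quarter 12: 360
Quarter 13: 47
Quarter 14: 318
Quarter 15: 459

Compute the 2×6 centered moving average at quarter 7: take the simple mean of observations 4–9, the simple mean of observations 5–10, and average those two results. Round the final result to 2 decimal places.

323.50

Sum over 4–9: 476 + 406 + 208 + 410 + 24 + 435 = 1959
Sum over 5–10: 406 + 208 + 410 + 24 + 435 + 440 = 1923
CMA at t=7 = (1959 + 1923) / (2·6) = 3882 / 12 = 323.50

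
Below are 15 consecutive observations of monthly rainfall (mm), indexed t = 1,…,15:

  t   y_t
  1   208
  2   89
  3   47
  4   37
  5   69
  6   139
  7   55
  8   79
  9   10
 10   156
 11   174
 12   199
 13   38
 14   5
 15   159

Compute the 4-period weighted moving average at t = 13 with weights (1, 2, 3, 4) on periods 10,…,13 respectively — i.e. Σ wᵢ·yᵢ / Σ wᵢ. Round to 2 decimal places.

Weighted sum: 1·156 + 2·174 + 3·199 + 4·38 = 156 + 348 + 597 + 152 = 1253
Weight total: 1 + 2 + 3 + 4 = 10
WMA = 1253 / 10 = 125.30

125.30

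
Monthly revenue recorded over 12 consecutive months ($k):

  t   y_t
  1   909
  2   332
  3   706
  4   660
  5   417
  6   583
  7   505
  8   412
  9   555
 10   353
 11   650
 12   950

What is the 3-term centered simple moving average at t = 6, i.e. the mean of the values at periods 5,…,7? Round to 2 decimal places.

Sum of periods 5–7: 417 + 583 + 505 = 1505
Divide by 3: 1505 / 3 = 501.67

501.67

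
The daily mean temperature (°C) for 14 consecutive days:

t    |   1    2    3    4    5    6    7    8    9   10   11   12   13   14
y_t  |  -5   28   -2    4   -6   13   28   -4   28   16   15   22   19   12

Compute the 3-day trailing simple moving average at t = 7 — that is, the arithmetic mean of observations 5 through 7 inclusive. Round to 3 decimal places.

Sum of periods 5–7: (-6) + 13 + 28 = 35
Divide by 3: 35 / 3 = 11.667

11.667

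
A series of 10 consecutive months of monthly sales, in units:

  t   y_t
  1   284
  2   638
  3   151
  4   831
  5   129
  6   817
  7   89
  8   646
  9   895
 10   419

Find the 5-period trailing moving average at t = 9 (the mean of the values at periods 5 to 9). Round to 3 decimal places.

515.200

Sum of periods 5–9: 129 + 817 + 89 + 646 + 895 = 2576
Divide by 5: 2576 / 5 = 515.200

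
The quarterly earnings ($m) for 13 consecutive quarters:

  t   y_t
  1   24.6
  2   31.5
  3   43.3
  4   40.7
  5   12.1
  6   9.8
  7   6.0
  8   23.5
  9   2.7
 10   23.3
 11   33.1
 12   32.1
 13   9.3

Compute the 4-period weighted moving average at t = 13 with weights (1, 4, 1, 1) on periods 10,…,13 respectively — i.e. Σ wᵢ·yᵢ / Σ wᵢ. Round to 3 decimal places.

28.157

Weighted sum: 1·23.3 + 4·33.1 + 1·32.1 + 1·9.3 = 23.3 + 132.4 + 32.1 + 9.3 = 197.1
Weight total: 1 + 4 + 1 + 1 = 7
WMA = 197.1 / 7 = 28.157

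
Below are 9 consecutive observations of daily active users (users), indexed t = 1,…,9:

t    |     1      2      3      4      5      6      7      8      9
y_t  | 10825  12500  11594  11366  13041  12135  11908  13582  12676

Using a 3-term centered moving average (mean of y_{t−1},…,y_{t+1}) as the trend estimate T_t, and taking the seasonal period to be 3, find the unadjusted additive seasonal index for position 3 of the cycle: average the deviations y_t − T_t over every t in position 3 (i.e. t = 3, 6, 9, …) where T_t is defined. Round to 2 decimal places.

Season position 3 occurs at t = 3, 6 (where T_t is defined).
t=3: T_3 = 11820.0000; y_3 − T_3 = 11594 − 11820.0000 = -226.0000
t=6: T_6 = 12361.3333; y_6 − T_6 = 12135 − 12361.3333 = -226.3333
Mean deviation: (-226.0000 + -226.3333) / 2 = -226.17

-226.17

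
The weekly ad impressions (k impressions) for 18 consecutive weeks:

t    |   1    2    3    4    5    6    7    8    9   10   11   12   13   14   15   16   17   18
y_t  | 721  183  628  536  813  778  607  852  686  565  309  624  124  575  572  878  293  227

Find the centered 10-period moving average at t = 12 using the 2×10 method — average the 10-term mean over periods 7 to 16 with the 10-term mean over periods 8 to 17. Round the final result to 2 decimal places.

Sum over 7–16: 607 + 852 + 686 + 565 + 309 + 624 + 124 + 575 + 572 + 878 = 5792
Sum over 8–17: 852 + 686 + 565 + 309 + 624 + 124 + 575 + 572 + 878 + 293 = 5478
CMA at t=12 = (5792 + 5478) / (2·10) = 11270 / 20 = 563.50

563.50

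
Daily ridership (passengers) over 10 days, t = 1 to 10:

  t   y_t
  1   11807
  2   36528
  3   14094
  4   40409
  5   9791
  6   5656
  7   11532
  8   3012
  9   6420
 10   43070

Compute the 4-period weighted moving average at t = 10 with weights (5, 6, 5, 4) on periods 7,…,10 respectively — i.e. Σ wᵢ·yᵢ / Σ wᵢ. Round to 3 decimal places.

14005.600

Weighted sum: 5·11532 + 6·3012 + 5·6420 + 4·43070 = 57660 + 18072 + 32100 + 172280 = 280112
Weight total: 5 + 6 + 5 + 4 = 20
WMA = 280112 / 20 = 14005.600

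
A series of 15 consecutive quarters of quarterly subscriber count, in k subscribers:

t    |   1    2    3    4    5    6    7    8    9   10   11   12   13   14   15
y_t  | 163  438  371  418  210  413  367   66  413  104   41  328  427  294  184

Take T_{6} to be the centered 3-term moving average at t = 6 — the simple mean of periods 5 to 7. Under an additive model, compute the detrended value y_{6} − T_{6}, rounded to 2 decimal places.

Trend T_6 = (210 + 413 + 367) / 3 = 990/3 = 330.0000
Detrended value: 413 − 330.0000 = 83.00

83.00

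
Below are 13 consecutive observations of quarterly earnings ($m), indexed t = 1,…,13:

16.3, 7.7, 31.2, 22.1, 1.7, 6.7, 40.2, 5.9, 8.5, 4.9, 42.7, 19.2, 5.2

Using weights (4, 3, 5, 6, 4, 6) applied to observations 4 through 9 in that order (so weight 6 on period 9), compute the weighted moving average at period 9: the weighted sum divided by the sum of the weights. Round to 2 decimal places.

Weighted sum: 4·22.1 + 3·1.7 + 5·6.7 + 6·40.2 + 4·5.9 + 6·8.5 = 88.4 + 5.1 + 33.5 + 241.2 + 23.6 + 51.0 = 442.8
Weight total: 4 + 3 + 5 + 6 + 4 + 6 = 28
WMA = 442.8 / 28 = 15.81

15.81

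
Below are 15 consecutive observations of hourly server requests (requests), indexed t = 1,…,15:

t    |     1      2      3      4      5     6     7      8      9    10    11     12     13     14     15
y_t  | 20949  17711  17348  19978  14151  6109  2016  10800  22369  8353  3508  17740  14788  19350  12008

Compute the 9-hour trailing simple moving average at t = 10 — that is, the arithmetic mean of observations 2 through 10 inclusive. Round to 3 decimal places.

13203.889

Sum of periods 2–10: 17711 + 17348 + 19978 + 14151 + 6109 + 2016 + 10800 + 22369 + 8353 = 118835
Divide by 9: 118835 / 9 = 13203.889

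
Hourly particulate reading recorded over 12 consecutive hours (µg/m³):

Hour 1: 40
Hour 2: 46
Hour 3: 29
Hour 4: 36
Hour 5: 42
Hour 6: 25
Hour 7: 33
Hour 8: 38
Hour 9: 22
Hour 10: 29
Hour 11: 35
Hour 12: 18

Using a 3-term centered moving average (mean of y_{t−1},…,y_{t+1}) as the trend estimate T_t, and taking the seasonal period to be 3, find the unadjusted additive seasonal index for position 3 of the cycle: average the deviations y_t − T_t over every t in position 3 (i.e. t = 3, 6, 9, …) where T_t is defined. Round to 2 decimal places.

Season position 3 occurs at t = 3, 6, 9 (where T_t is defined).
t=3: T_3 = 37.0000; y_3 − T_3 = 29 − 37.0000 = -8.0000
t=6: T_6 = 33.3333; y_6 − T_6 = 25 − 33.3333 = -8.3333
t=9: T_9 = 29.6667; y_9 − T_9 = 22 − 29.6667 = -7.6667
Mean deviation: (-8.0000 + -8.3333 + -7.6667) / 3 = -8.00

-8.00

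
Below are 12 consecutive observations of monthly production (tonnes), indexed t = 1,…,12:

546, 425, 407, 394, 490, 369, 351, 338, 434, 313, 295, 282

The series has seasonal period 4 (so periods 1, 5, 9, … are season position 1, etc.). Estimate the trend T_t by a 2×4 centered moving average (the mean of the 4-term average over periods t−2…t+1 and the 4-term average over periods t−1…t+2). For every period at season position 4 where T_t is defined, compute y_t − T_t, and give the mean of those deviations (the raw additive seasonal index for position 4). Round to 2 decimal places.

Season position 4 occurs at t = 4, 8 (where T_t is defined).
t=4: T_4 = 422.0000; y_4 − T_4 = 394 − 422.0000 = -28.0000
t=8: T_8 = 366.0000; y_8 − T_8 = 338 − 366.0000 = -28.0000
Mean deviation: (-28.0000 + -28.0000) / 2 = -28.00

-28.00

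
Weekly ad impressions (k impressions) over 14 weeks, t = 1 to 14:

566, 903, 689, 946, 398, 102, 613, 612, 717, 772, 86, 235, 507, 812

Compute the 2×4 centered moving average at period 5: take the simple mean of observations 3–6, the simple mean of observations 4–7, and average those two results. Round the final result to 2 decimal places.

524.25

Sum over 3–6: 689 + 946 + 398 + 102 = 2135
Sum over 4–7: 946 + 398 + 102 + 613 = 2059
CMA at t=5 = (2135 + 2059) / (2·4) = 4194 / 8 = 524.25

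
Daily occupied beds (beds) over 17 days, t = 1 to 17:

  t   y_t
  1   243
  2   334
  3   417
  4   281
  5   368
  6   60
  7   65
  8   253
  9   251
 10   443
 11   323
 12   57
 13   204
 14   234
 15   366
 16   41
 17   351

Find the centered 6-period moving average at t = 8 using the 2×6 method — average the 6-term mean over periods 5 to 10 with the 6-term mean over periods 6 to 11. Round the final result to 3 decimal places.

236.250

Sum over 5–10: 368 + 60 + 65 + 253 + 251 + 443 = 1440
Sum over 6–11: 60 + 65 + 253 + 251 + 443 + 323 = 1395
CMA at t=8 = (1440 + 1395) / (2·6) = 2835 / 12 = 236.250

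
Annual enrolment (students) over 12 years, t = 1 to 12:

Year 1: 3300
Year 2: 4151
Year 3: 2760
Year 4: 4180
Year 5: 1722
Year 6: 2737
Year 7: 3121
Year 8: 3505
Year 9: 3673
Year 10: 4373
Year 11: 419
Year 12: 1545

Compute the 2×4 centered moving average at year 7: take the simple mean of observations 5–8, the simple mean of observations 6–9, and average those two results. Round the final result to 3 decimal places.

3015.125

Sum over 5–8: 1722 + 2737 + 3121 + 3505 = 11085
Sum over 6–9: 2737 + 3121 + 3505 + 3673 = 13036
CMA at t=7 = (11085 + 13036) / (2·4) = 24121 / 8 = 3015.125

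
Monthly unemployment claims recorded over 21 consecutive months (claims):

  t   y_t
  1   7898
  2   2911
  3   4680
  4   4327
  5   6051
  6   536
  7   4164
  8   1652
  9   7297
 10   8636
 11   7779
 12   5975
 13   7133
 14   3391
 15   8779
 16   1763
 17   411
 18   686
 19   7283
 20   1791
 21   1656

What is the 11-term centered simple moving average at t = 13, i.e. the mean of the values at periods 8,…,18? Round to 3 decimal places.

Sum of periods 8–18: 1652 + 7297 + 8636 + 7779 + 5975 + 7133 + 3391 + 8779 + 1763 + 411 + 686 = 53502
Divide by 11: 53502 / 11 = 4863.818

4863.818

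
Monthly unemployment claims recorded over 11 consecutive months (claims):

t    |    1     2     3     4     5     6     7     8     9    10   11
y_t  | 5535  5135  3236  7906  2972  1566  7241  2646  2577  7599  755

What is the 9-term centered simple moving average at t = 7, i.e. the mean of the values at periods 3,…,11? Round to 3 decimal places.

4055.333

Sum of periods 3–11: 3236 + 7906 + 2972 + 1566 + 7241 + 2646 + 2577 + 7599 + 755 = 36498
Divide by 9: 36498 / 9 = 4055.333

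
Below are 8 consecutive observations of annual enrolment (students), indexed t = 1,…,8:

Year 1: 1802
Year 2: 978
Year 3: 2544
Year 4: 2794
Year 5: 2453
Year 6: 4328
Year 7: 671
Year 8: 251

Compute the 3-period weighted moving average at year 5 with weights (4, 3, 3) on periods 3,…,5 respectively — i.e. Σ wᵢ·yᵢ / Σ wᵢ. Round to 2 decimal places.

Weighted sum: 4·2544 + 3·2794 + 3·2453 = 10176 + 8382 + 7359 = 25917
Weight total: 4 + 3 + 3 = 10
WMA = 25917 / 10 = 2591.70

2591.70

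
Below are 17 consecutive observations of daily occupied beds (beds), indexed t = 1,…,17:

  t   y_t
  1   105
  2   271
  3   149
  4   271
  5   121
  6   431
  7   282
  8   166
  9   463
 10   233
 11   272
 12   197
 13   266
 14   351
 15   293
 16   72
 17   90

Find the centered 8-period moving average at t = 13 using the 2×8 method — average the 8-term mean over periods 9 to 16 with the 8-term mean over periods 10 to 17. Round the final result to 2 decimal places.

Sum over 9–16: 463 + 233 + 272 + 197 + 266 + 351 + 293 + 72 = 2147
Sum over 10–17: 233 + 272 + 197 + 266 + 351 + 293 + 72 + 90 = 1774
CMA at t=13 = (2147 + 1774) / (2·8) = 3921 / 16 = 245.06

245.06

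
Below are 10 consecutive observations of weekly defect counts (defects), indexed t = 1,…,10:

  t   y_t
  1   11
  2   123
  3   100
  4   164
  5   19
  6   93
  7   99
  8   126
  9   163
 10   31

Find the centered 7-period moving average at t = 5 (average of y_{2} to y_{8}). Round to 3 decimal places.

103.429

Sum of periods 2–8: 123 + 100 + 164 + 19 + 93 + 99 + 126 = 724
Divide by 7: 724 / 7 = 103.429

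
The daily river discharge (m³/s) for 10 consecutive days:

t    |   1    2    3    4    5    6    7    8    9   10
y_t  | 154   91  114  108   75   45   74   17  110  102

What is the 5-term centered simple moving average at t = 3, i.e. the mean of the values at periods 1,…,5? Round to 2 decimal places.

108.40

Sum of periods 1–5: 154 + 91 + 114 + 108 + 75 = 542
Divide by 5: 542 / 5 = 108.40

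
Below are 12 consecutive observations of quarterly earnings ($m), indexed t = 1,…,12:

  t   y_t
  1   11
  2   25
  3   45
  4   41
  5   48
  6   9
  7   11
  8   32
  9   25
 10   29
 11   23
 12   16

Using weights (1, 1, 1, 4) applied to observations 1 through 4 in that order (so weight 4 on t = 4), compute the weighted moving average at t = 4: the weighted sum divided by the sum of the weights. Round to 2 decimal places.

Weighted sum: 1·11 + 1·25 + 1·45 + 4·41 = 11 + 25 + 45 + 164 = 245
Weight total: 1 + 1 + 1 + 4 = 7
WMA = 245 / 7 = 35.00

35.00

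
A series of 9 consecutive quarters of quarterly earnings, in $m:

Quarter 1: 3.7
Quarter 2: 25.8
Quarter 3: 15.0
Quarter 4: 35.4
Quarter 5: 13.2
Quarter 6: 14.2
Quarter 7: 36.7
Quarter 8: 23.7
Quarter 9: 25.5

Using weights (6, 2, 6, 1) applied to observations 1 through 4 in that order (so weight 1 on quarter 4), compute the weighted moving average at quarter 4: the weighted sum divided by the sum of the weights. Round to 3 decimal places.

13.280

Weighted sum: 6·3.7 + 2·25.8 + 6·15.0 + 1·35.4 = 22.2 + 51.6 + 90.0 + 35.4 = 199.2
Weight total: 6 + 2 + 6 + 1 = 15
WMA = 199.2 / 15 = 13.280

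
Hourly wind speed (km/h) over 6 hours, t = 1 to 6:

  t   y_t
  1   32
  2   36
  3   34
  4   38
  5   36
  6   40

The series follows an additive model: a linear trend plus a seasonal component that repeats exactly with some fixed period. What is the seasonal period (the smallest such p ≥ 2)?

2

First differences y_{t+1} − y_t: 4, -2, 4, -2, 4, …
The difference pattern repeats every 2 terms and not for any smaller step, so p = 2.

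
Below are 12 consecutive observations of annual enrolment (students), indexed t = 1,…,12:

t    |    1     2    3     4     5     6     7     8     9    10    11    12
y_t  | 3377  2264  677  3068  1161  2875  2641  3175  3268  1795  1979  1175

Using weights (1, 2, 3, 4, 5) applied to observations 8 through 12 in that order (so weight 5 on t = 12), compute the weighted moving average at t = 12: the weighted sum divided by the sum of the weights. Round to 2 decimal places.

1925.80

Weighted sum: 1·3175 + 2·3268 + 3·1795 + 4·1979 + 5·1175 = 3175 + 6536 + 5385 + 7916 + 5875 = 28887
Weight total: 1 + 2 + 3 + 4 + 5 = 15
WMA = 28887 / 15 = 1925.80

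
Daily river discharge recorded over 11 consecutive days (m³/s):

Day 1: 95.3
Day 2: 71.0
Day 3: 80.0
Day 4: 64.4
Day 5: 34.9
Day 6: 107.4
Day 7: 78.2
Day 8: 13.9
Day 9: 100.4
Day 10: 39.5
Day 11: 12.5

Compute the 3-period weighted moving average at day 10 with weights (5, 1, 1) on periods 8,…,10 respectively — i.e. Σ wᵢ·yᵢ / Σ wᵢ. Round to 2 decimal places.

29.91

Weighted sum: 5·13.9 + 1·100.4 + 1·39.5 = 69.5 + 100.4 + 39.5 = 209.4
Weight total: 5 + 1 + 1 = 7
WMA = 209.4 / 7 = 29.91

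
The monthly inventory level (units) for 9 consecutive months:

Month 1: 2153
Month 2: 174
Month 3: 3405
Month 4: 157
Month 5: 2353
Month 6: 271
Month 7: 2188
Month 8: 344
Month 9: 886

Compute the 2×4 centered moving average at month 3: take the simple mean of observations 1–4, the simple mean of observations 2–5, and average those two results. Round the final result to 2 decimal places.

1497.25

Sum over 1–4: 2153 + 174 + 3405 + 157 = 5889
Sum over 2–5: 174 + 3405 + 157 + 2353 = 6089
CMA at t=3 = (5889 + 6089) / (2·4) = 11978 / 8 = 1497.25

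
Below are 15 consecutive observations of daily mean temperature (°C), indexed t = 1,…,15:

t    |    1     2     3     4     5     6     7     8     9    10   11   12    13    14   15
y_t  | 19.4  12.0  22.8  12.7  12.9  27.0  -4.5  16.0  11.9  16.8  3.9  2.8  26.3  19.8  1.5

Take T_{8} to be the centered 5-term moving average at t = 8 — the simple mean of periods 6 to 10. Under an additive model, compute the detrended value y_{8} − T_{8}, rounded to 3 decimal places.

Trend T_8 = (27.0 + (-4.5) + 16.0 + 11.9 + 16.8) / 5 = 67.2/5 = 13.44000
Detrended value: 16.0 − 13.44000 = 2.560

2.560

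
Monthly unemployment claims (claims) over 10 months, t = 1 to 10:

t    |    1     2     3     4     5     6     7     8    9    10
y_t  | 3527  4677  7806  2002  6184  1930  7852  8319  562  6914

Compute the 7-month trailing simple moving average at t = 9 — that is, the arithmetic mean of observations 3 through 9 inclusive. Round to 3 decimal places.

4950.714

Sum of periods 3–9: 7806 + 2002 + 6184 + 1930 + 7852 + 8319 + 562 = 34655
Divide by 7: 34655 / 7 = 4950.714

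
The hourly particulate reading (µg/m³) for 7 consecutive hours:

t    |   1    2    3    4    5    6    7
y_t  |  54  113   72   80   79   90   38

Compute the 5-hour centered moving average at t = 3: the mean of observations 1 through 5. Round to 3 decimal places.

Sum of periods 1–5: 54 + 113 + 72 + 80 + 79 = 398
Divide by 5: 398 / 5 = 79.600

79.600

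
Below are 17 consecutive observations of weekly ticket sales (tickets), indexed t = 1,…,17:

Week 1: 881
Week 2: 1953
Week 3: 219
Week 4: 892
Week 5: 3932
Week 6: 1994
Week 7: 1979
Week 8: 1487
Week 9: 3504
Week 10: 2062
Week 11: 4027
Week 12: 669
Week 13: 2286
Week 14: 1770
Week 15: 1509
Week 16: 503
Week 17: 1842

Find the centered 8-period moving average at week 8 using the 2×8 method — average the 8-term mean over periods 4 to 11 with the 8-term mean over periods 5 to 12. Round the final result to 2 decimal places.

Sum over 4–11: 892 + 3932 + 1994 + 1979 + 1487 + 3504 + 2062 + 4027 = 19877
Sum over 5–12: 3932 + 1994 + 1979 + 1487 + 3504 + 2062 + 4027 + 669 = 19654
CMA at t=8 = (19877 + 19654) / (2·8) = 39531 / 16 = 2470.69

2470.69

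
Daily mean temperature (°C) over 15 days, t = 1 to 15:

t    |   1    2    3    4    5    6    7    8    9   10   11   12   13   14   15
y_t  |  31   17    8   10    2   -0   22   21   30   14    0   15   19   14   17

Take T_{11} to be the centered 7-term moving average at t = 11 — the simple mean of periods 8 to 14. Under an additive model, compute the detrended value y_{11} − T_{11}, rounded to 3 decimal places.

-16.143

Trend T_11 = (21 + 30 + 14 + 0 + 15 + 19 + 14) / 7 = 113/7 = 16.14286
Detrended value: 0 − 16.14286 = -16.143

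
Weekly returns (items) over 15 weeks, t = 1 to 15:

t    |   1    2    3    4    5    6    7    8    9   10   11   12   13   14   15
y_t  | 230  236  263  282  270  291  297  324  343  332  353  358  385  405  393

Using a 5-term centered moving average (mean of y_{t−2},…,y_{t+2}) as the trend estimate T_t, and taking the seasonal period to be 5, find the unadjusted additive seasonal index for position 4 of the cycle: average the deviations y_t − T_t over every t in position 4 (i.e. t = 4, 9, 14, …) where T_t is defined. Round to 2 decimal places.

13.40

Season position 4 occurs at t = 4, 9 (where T_t is defined).
t=4: T_4 = 268.4000; y_4 − T_4 = 282 − 268.4000 = 13.6000
t=9: T_9 = 329.8000; y_9 − T_9 = 343 − 329.8000 = 13.2000
Mean deviation: (13.6000 + 13.2000) / 2 = 13.40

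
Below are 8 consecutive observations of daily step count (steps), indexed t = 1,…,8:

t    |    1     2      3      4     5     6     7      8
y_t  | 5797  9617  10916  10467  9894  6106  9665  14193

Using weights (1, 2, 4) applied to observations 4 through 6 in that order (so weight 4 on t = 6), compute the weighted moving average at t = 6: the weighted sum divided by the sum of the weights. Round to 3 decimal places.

7811.286

Weighted sum: 1·10467 + 2·9894 + 4·6106 = 10467 + 19788 + 24424 = 54679
Weight total: 1 + 2 + 4 = 7
WMA = 54679 / 7 = 7811.286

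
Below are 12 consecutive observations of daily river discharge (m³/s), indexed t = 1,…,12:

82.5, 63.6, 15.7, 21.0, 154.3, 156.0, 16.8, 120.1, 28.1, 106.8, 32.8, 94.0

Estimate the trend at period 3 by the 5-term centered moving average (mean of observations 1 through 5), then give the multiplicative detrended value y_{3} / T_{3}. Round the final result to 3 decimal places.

Trend T_3 = (82.5 + 63.6 + 15.7 + 21.0 + 154.3) / 5 = 337.1/5 = 67.42000
Ratio to trend: 15.7 / 67.42000 = 0.233

0.233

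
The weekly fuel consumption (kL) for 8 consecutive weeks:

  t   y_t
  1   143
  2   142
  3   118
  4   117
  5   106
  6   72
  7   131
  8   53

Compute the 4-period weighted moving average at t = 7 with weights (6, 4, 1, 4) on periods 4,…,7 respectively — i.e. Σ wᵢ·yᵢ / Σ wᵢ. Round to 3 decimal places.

Weighted sum: 6·117 + 4·106 + 1·72 + 4·131 = 702 + 424 + 72 + 524 = 1722
Weight total: 6 + 4 + 1 + 4 = 15
WMA = 1722 / 15 = 114.800

114.800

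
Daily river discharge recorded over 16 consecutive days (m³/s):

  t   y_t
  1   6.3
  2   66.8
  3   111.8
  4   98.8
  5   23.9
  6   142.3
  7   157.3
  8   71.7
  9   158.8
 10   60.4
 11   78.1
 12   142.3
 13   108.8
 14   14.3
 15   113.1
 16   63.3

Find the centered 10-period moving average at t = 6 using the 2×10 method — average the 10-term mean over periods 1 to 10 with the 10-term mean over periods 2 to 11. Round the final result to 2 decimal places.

Sum over 1–10: 6.3 + 66.8 + 111.8 + 98.8 + 23.9 + 142.3 + 157.3 + 71.7 + 158.8 + 60.4 = 898.1
Sum over 2–11: 66.8 + 111.8 + 98.8 + 23.9 + 142.3 + 157.3 + 71.7 + 158.8 + 60.4 + 78.1 = 969.9
CMA at t=6 = (898.1 + 969.9) / (2·10) = 1868.0 / 20 = 93.40

93.40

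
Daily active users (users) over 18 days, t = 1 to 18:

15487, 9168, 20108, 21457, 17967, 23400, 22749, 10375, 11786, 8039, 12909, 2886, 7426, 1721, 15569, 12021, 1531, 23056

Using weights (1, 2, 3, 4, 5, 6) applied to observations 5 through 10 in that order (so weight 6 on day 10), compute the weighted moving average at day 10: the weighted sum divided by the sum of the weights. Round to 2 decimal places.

13413.24

Weighted sum: 1·17967 + 2·23400 + 3·22749 + 4·10375 + 5·11786 + 6·8039 = 17967 + 46800 + 68247 + 41500 + 58930 + 48234 = 281678
Weight total: 1 + 2 + 3 + 4 + 5 + 6 = 21
WMA = 281678 / 21 = 13413.24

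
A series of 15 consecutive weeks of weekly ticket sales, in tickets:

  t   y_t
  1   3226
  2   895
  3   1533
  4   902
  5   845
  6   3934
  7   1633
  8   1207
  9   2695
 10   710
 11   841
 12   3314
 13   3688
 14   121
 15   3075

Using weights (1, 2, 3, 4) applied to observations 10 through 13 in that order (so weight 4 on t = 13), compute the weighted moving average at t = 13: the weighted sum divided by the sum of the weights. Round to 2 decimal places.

Weighted sum: 1·710 + 2·841 + 3·3314 + 4·3688 = 710 + 1682 + 9942 + 14752 = 27086
Weight total: 1 + 2 + 3 + 4 = 10
WMA = 27086 / 10 = 2708.60

2708.60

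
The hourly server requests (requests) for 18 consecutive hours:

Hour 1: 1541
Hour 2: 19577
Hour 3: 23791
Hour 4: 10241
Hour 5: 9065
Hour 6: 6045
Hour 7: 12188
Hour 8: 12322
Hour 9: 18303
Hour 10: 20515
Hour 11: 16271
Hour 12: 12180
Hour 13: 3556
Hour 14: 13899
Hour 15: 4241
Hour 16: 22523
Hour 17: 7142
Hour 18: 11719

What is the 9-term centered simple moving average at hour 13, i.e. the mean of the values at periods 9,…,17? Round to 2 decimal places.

Sum of periods 9–17: 18303 + 20515 + 16271 + 12180 + 3556 + 13899 + 4241 + 22523 + 7142 = 118630
Divide by 9: 118630 / 9 = 13181.11

13181.11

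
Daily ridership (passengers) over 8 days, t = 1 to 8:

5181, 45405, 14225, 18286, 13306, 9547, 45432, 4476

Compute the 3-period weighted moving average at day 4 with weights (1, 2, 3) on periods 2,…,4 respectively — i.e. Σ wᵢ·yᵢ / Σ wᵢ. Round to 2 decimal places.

Weighted sum: 1·45405 + 2·14225 + 3·18286 = 45405 + 28450 + 54858 = 128713
Weight total: 1 + 2 + 3 = 6
WMA = 128713 / 6 = 21452.17

21452.17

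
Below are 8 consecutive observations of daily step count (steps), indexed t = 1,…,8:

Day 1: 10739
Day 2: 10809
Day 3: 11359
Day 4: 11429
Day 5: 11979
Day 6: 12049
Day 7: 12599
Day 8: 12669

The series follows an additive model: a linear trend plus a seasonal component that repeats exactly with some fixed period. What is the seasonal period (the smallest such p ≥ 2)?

First differences y_{t+1} − y_t: 70, 550, 70, 550, 70, 550, …
The difference pattern repeats every 2 terms and not for any smaller step, so p = 2.

2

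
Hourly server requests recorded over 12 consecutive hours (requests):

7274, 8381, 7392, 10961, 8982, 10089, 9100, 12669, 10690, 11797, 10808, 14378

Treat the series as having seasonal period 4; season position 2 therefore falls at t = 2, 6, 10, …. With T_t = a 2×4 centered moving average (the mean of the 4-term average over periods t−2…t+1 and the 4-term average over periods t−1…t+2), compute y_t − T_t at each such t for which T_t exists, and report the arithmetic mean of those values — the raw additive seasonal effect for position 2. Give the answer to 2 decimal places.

92.44

Season position 2 occurs at t = 6, 10 (where T_t is defined).
t=6: T_6 = 9996.5000; y_6 − T_6 = 10089 − 9996.5000 = 92.5000
t=10: T_10 = 11704.6250; y_10 − T_10 = 11797 − 11704.6250 = 92.3750
Mean deviation: (92.5000 + 92.3750) / 2 = 92.44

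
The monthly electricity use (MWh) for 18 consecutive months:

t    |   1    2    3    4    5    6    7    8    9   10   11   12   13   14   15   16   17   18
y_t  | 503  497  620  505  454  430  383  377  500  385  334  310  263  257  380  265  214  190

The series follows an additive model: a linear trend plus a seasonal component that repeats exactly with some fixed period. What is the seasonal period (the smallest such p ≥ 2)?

6

First differences y_{t+1} − y_t: -6, 123, -115, -51, -24, -47, -6, 123, -115, -51, -24, -47, -6, 123, …
The difference pattern repeats every 6 terms and not for any smaller step, so p = 6.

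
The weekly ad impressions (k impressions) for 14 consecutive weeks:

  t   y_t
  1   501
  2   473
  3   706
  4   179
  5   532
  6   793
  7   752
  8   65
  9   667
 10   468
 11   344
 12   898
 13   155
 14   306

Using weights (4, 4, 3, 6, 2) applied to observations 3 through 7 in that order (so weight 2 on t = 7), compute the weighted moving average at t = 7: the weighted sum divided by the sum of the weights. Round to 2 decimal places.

Weighted sum: 4·706 + 4·179 + 3·532 + 6·793 + 2·752 = 2824 + 716 + 1596 + 4758 + 1504 = 11398
Weight total: 4 + 4 + 3 + 6 + 2 = 19
WMA = 11398 / 19 = 599.89

599.89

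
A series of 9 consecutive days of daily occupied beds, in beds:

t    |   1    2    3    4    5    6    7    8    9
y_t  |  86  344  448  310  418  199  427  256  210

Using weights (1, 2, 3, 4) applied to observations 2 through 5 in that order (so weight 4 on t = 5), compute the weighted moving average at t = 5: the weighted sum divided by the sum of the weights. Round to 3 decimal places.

384.200

Weighted sum: 1·344 + 2·448 + 3·310 + 4·418 = 344 + 896 + 930 + 1672 = 3842
Weight total: 1 + 2 + 3 + 4 = 10
WMA = 3842 / 10 = 384.200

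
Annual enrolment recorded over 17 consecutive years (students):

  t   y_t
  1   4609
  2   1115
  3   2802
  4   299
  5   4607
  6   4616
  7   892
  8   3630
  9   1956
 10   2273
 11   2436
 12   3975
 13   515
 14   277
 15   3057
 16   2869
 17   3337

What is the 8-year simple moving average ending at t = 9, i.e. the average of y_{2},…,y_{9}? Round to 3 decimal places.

2489.625

Sum of periods 2–9: 1115 + 2802 + 299 + 4607 + 4616 + 892 + 3630 + 1956 = 19917
Divide by 8: 19917 / 8 = 2489.625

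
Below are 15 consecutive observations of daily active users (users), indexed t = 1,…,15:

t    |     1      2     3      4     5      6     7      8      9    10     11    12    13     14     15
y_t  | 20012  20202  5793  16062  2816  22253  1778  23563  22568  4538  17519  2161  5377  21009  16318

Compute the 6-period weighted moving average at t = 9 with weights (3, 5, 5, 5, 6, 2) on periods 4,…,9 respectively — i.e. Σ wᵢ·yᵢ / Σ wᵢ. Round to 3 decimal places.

14189.808

Weighted sum: 3·16062 + 5·2816 + 5·22253 + 5·1778 + 6·23563 + 2·22568 = 48186 + 14080 + 111265 + 8890 + 141378 + 45136 = 368935
Weight total: 3 + 5 + 5 + 5 + 6 + 2 = 26
WMA = 368935 / 26 = 14189.808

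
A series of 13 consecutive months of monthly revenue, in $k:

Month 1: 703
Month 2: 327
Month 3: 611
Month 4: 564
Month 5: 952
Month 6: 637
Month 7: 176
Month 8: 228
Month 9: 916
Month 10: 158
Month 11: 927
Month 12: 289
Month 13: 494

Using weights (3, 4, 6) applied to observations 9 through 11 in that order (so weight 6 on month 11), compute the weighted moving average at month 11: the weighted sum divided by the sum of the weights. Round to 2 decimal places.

Weighted sum: 3·916 + 4·158 + 6·927 = 2748 + 632 + 5562 = 8942
Weight total: 3 + 4 + 6 = 13
WMA = 8942 / 13 = 687.85

687.85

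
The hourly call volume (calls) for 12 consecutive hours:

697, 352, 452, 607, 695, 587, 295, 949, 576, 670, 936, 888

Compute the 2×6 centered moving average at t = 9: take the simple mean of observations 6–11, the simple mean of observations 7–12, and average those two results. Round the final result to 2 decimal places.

693.92

Sum over 6–11: 587 + 295 + 949 + 576 + 670 + 936 = 4013
Sum over 7–12: 295 + 949 + 576 + 670 + 936 + 888 = 4314
CMA at t=9 = (4013 + 4314) / (2·6) = 8327 / 12 = 693.92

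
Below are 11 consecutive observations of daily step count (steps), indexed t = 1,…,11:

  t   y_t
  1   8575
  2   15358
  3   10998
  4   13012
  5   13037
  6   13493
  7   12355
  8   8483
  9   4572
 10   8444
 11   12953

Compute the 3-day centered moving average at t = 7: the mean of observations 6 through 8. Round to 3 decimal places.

Sum of periods 6–8: 13493 + 12355 + 8483 = 34331
Divide by 3: 34331 / 3 = 11443.667

11443.667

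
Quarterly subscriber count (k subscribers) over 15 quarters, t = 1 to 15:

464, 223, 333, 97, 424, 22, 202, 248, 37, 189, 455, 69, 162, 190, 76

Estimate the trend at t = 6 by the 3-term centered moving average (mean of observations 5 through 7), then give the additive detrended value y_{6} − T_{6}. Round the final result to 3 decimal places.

Trend T_6 = (424 + 22 + 202) / 3 = 648/3 = 216.00000
Detrended value: 22 − 216.00000 = -194.000

-194.000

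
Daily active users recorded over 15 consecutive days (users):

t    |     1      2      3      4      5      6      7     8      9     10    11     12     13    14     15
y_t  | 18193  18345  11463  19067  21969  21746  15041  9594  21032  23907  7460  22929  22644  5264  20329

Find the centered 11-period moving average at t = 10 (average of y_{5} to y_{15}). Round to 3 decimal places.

17446.818

Sum of periods 5–15: 21969 + 21746 + 15041 + 9594 + 21032 + 23907 + 7460 + 22929 + 22644 + 5264 + 20329 = 191915
Divide by 11: 191915 / 11 = 17446.818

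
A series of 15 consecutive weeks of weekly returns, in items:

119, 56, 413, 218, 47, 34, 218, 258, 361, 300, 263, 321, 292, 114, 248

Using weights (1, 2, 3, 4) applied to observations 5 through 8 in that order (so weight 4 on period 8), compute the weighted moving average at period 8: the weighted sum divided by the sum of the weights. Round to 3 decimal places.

180.100

Weighted sum: 1·47 + 2·34 + 3·218 + 4·258 = 47 + 68 + 654 + 1032 = 1801
Weight total: 1 + 2 + 3 + 4 = 10
WMA = 1801 / 10 = 180.100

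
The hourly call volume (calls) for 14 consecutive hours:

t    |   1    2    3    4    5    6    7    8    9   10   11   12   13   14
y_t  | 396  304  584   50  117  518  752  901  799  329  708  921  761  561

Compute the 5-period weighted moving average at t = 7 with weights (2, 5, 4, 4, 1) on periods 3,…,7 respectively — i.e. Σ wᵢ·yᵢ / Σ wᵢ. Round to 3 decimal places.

Weighted sum: 2·584 + 5·50 + 4·117 + 4·518 + 1·752 = 1168 + 250 + 468 + 2072 + 752 = 4710
Weight total: 2 + 5 + 4 + 4 + 1 = 16
WMA = 4710 / 16 = 294.375

294.375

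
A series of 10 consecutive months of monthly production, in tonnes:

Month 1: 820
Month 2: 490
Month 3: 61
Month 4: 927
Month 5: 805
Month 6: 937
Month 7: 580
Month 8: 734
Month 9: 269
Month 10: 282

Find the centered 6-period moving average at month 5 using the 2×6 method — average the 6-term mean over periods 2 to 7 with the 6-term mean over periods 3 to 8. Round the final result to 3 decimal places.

653.667

Sum over 2–7: 490 + 61 + 927 + 805 + 937 + 580 = 3800
Sum over 3–8: 61 + 927 + 805 + 937 + 580 + 734 = 4044
CMA at t=5 = (3800 + 4044) / (2·6) = 7844 / 12 = 653.667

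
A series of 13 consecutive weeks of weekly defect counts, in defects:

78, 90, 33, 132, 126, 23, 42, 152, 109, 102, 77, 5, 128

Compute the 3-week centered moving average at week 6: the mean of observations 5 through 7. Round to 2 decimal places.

63.67

Sum of periods 5–7: 126 + 23 + 42 = 191
Divide by 3: 191 / 3 = 63.67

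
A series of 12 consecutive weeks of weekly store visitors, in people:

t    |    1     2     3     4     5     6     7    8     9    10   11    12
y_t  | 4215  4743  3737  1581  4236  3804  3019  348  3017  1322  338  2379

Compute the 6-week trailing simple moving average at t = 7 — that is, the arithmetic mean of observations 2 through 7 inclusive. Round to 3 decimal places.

Sum of periods 2–7: 4743 + 3737 + 1581 + 4236 + 3804 + 3019 = 21120
Divide by 6: 21120 / 6 = 3520.000

3520.000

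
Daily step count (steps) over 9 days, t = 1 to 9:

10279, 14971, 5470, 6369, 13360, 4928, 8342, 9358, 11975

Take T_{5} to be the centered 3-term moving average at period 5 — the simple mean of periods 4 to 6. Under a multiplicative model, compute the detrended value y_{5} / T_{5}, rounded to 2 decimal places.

1.63

Trend T_5 = (6369 + 13360 + 4928) / 3 = 24657/3 = 8219.0000
Ratio to trend: 13360 / 8219.0000 = 1.63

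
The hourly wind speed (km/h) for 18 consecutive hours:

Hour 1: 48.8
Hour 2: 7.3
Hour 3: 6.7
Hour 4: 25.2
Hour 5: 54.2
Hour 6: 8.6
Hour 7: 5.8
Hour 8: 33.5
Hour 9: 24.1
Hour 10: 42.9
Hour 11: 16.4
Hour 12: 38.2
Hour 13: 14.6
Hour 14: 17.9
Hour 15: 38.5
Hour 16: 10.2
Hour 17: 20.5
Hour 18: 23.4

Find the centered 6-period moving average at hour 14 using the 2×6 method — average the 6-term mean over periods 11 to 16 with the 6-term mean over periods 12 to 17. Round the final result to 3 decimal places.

Sum over 11–16: 16.4 + 38.2 + 14.6 + 17.9 + 38.5 + 10.2 = 135.8
Sum over 12–17: 38.2 + 14.6 + 17.9 + 38.5 + 10.2 + 20.5 = 139.9
CMA at t=14 = (135.8 + 139.9) / (2·6) = 275.7 / 12 = 22.975

22.975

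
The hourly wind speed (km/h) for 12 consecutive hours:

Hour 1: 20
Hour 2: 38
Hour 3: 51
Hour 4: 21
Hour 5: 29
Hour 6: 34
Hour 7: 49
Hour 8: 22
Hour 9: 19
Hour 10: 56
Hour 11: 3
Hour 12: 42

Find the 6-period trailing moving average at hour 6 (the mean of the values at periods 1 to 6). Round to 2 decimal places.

Sum of periods 1–6: 20 + 38 + 51 + 21 + 29 + 34 = 193
Divide by 6: 193 / 6 = 32.17

32.17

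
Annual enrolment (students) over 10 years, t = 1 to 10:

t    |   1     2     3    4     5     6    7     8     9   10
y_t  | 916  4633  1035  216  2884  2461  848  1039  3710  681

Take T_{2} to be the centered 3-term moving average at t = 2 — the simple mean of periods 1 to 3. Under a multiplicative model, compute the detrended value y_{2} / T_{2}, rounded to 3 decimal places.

Trend T_2 = (916 + 4633 + 1035) / 3 = 6584/3 = 2194.66667
Ratio to trend: 4633 / 2194.66667 = 2.111

2.111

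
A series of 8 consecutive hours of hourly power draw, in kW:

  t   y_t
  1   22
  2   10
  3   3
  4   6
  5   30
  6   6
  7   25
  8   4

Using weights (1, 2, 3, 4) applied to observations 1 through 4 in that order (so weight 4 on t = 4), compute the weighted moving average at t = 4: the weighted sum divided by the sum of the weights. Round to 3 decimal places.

7.500

Weighted sum: 1·22 + 2·10 + 3·3 + 4·6 = 22 + 20 + 9 + 24 = 75
Weight total: 1 + 2 + 3 + 4 = 10
WMA = 75 / 10 = 7.500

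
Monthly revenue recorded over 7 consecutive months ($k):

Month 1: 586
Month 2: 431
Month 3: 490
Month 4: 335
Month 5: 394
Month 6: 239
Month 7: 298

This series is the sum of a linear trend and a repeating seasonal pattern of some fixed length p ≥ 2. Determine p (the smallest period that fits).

First differences y_{t+1} − y_t: -155, 59, -155, 59, -155, 59, …
The difference pattern repeats every 2 terms and not for any smaller step, so p = 2.

2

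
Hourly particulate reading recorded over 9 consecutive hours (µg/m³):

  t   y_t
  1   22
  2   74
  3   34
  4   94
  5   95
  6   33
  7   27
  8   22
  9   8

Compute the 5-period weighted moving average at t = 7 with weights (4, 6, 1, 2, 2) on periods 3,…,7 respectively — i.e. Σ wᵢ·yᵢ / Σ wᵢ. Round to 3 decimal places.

Weighted sum: 4·34 + 6·94 + 1·95 + 2·33 + 2·27 = 136 + 564 + 95 + 66 + 54 = 915
Weight total: 4 + 6 + 1 + 2 + 2 = 15
WMA = 915 / 15 = 61.000

61.000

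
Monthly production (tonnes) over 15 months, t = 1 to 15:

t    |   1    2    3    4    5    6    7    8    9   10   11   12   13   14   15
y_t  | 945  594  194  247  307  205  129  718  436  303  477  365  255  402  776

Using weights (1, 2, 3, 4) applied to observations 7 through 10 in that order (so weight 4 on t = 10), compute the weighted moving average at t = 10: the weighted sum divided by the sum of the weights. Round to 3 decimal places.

Weighted sum: 1·129 + 2·718 + 3·436 + 4·303 = 129 + 1436 + 1308 + 1212 = 4085
Weight total: 1 + 2 + 3 + 4 = 10
WMA = 4085 / 10 = 408.500

408.500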